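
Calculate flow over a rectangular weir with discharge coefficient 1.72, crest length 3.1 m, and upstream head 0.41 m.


Q = C * L * H^(3/2) = 1.72 * 3.1 * 0.41^1.5 = 1.72 * 3.1 * 0.262528

1.3998 m^3/s


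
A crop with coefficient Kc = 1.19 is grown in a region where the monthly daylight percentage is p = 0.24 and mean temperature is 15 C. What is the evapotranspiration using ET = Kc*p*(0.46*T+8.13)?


ET = Kc * p * (0.46*T + 8.13)
ET = 1.19 * 0.24 * (0.46*15 + 8.13)
ET = 1.19 * 0.24 * 15.0300

4.2926 mm/day


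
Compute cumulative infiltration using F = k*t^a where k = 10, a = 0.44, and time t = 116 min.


F = k * t^a = 10 * 116^0.44
F = 10 * 8.097697

80.9770 mm


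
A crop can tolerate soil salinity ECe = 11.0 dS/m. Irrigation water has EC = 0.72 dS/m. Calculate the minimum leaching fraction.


LR = ECiw / (5*ECe - ECiw)
LR = 0.72 / (5*11.0 - 0.72)
LR = 0.72 / 54.2800

0.0133


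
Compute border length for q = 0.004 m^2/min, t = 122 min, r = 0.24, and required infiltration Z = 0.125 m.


L = q*t/((1+r)*Z)
L = 0.004*122/((1+0.24)*0.125)
L = 0.488/0.155

3.1484 m


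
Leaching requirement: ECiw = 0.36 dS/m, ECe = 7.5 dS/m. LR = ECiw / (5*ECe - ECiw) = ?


LR = ECiw / (5*ECe - ECiw)
LR = 0.36 / (5*7.5 - 0.36)
LR = 0.36 / 37.1400

0.0097


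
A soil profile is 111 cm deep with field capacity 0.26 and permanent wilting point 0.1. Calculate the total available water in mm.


AWC = (FC - PWP) * d * 10
AWC = (0.26 - 0.1) * 111 * 10
AWC = 0.1600 * 111 * 10

177.6000 mm


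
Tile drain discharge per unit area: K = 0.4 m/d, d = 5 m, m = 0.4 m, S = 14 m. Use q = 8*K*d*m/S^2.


q = 8*K*d*m/S^2
q = 8*0.4*5*0.4/14^2
q = 6.4000 / 196

0.0327 m/d


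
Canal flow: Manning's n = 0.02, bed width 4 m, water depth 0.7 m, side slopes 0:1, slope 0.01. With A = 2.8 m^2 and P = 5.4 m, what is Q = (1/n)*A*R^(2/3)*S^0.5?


R = A/P = 2.8/5.4 = 0.518519
Q = (1/0.02) * 2.8 * 0.518519^(2/3) * 0.01^0.5

9.0359 m^3/s


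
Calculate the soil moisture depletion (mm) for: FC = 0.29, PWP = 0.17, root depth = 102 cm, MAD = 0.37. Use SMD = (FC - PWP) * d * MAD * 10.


SMD = (FC - PWP) * d * MAD * 10
SMD = (0.29 - 0.17) * 102 * 0.37 * 10
SMD = 0.1200 * 102 * 0.37 * 10

45.2880 mm


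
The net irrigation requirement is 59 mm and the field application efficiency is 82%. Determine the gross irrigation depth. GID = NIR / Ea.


Ea = 82% = 0.82
GID = NIR / Ea = 59 / 0.82 = 71.9512 mm

71.9512 mm


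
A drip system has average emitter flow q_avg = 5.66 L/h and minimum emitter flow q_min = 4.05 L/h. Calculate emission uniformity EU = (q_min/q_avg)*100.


EU = (q_min/q_avg)*100 = (4.05/5.66)*100 = 71.5548%

71.5548 %


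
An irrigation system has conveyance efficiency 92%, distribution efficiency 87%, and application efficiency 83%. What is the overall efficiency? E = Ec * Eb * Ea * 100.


Ec = 0.92, Eb = 0.87, Ea = 0.83
E = 0.92 * 0.87 * 0.83 * 100 = 66.4332%

66.4332 %


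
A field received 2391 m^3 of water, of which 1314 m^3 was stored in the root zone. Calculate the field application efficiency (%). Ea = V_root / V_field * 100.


Ea = V_root / V_field * 100 = 1314 / 2391 * 100 = 54.9561%

54.9561 %


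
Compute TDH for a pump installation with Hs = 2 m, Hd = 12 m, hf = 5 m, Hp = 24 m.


TDH = Hs + Hd + hf + Hp = 2 + 12 + 5 + 24 = 43

43 m


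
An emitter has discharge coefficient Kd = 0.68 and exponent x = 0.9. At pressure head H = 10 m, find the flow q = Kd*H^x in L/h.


q = Kd * H^x = 0.68 * 10^0.9 = 0.68 * 7.943282

5.4014 L/h


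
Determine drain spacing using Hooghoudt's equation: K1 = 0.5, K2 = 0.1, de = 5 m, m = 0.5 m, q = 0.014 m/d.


S^2 = 8*K2*de*m/q + 4*K1*m^2/q
S^2 = 8*0.1*5*0.5/0.014 + 4*0.5*0.5^2/0.014
S = sqrt(178.5714)

13.3631 m


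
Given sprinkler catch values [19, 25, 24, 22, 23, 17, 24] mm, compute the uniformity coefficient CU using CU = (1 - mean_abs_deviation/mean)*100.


mean = 22.000000 mm
MAD = 2.285714 mm
CU = (1 - 2.285714/22.000000)*100

89.6104 %


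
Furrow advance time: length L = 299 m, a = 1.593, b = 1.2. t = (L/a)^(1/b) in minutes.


t = (L/a)^(1/b)
t = (299/1.593)^(1/1.2)
t = 187.696171^(1/1.2)

78.4416 min


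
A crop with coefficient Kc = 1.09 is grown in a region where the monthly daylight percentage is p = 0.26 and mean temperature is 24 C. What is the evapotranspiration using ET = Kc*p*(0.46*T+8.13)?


ET = Kc * p * (0.46*T + 8.13)
ET = 1.09 * 0.26 * (0.46*24 + 8.13)
ET = 1.09 * 0.26 * 19.1700

5.4328 mm/day


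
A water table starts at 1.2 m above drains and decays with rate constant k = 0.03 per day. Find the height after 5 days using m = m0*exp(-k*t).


m = m0 * exp(-k*t)
m = 1.2 * exp(-0.03 * 5)
m = 1.2 * exp(-0.1500)

1.0328 m


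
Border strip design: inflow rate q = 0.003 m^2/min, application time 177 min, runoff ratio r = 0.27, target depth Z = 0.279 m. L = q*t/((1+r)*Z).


L = q*t/((1+r)*Z)
L = 0.003*177/((1+0.27)*0.279)
L = 0.531/0.35433

1.4986 m


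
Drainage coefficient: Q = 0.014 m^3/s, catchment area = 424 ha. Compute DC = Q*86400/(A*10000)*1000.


DC = Q * 86400 / (A * 10000) * 1000
DC = 0.014 * 86400 / (424 * 10000) * 1000
DC = 1209600.0000 / 4240000

0.2853 mm/day


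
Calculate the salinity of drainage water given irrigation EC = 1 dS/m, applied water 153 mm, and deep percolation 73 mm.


EC_dw = EC_iw * D_iw / D_dw
EC_dw = 1 * 153 / 73
EC_dw = 153 / 73

2.0959 dS/m


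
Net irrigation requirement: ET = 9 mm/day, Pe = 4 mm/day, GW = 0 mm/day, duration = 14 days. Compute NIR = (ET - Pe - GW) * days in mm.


Daily deficit = ET - Pe - GW = 9 - 4 - 0 = 5 mm/day
NIR = 5 * 14 = 70 mm

70.0000 mm


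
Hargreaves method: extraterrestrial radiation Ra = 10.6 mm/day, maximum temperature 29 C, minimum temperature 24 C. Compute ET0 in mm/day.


Tmean = (Tmax + Tmin)/2 = (29 + 24)/2 = 26.5
ET0 = 0.0023 * 10.6 * (26.5 + 17.8) * sqrt(29 - 24)
ET0 = 0.0023 * 10.6 * 44.3 * 2.236068

2.4150 mm/day


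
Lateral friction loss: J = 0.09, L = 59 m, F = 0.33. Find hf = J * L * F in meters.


hf = J * L * F = 0.09 * 59 * 0.33 = 1.7523 m

1.7523 m


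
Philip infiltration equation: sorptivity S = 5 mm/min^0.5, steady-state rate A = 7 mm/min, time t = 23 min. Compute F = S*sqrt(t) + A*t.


F = S*sqrt(t) + A*t
F = 5*sqrt(23) + 7*23
F = 5*4.795832 + 161

184.9792 mm


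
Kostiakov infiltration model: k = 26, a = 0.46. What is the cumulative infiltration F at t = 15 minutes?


F = k * t^a = 26 * 15^0.46
F = 26 * 3.475377

90.3598 mm


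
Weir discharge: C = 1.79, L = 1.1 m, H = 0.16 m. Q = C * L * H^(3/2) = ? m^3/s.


Q = C * L * H^(3/2) = 1.79 * 1.1 * 0.16^1.5 = 1.79 * 1.1 * 0.064000

0.1260 m^3/s


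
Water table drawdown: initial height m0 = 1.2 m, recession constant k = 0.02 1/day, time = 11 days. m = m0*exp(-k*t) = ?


m = m0 * exp(-k*t)
m = 1.2 * exp(-0.02 * 11)
m = 1.2 * exp(-0.2200)

0.9630 m


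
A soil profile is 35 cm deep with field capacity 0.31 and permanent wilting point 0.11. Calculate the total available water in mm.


AWC = (FC - PWP) * d * 10
AWC = (0.31 - 0.11) * 35 * 10
AWC = 0.2000 * 35 * 10

70.0000 mm


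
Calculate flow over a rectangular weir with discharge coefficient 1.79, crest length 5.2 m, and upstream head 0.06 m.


Q = C * L * H^(3/2) = 1.79 * 5.2 * 0.06^1.5 = 1.79 * 5.2 * 0.014697

0.1368 m^3/s


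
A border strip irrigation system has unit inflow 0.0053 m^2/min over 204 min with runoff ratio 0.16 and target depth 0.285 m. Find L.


L = q*t/((1+r)*Z)
L = 0.0053*204/((1+0.16)*0.285)
L = 1.0812/0.3306

3.2704 m


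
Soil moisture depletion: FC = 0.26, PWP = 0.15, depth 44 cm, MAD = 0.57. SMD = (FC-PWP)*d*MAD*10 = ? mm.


SMD = (FC - PWP) * d * MAD * 10
SMD = (0.26 - 0.15) * 44 * 0.57 * 10
SMD = 0.1100 * 44 * 0.57 * 10

27.5880 mm


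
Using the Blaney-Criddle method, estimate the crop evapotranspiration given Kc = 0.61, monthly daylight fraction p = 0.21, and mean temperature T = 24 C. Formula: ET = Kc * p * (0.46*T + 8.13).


ET = Kc * p * (0.46*T + 8.13)
ET = 0.61 * 0.21 * (0.46*24 + 8.13)
ET = 0.61 * 0.21 * 19.1700

2.4557 mm/day


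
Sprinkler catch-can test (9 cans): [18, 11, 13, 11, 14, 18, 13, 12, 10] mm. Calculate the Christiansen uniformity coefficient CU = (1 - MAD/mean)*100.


mean = 13.333333 mm
MAD = 2.222222 mm
CU = (1 - 2.222222/13.333333)*100

83.3333 %


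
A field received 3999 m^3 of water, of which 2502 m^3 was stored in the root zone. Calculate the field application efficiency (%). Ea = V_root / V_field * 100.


Ea = V_root / V_field * 100 = 2502 / 3999 * 100 = 62.5656%

62.5656 %


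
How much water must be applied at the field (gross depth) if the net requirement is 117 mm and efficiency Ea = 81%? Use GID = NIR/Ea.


Ea = 81% = 0.81
GID = NIR / Ea = 117 / 0.81 = 144.4444 mm

144.4444 mm


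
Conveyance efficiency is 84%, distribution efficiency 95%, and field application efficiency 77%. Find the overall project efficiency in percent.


Ec = 0.84, Eb = 0.95, Ea = 0.77
E = 0.84 * 0.95 * 0.77 * 100 = 61.4460%

61.4460 %


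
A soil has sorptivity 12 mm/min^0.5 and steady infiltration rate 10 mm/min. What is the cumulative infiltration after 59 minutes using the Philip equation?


F = S*sqrt(t) + A*t
F = 12*sqrt(59) + 10*59
F = 12*7.681146 + 590

682.1738 mm


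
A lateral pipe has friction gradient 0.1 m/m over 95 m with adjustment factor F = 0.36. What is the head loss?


hf = J * L * F = 0.1 * 95 * 0.36 = 3.4200 m

3.4200 m


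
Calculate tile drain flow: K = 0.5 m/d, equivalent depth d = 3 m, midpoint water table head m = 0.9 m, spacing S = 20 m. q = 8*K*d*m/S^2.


q = 8*K*d*m/S^2
q = 8*0.5*3*0.9/20^2
q = 10.8000 / 400

0.0270 m/d


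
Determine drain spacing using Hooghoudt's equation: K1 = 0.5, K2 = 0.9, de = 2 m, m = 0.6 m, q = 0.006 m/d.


S^2 = 8*K2*de*m/q + 4*K1*m^2/q
S^2 = 8*0.9*2*0.6/0.006 + 4*0.5*0.6^2/0.006
S = sqrt(1560.0000)

39.4968 m


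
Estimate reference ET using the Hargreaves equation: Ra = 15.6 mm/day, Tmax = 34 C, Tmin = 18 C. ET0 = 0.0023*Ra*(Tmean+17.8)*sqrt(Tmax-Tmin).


Tmean = (Tmax + Tmin)/2 = (34 + 18)/2 = 26.0
ET0 = 0.0023 * 15.6 * (26.0 + 17.8) * sqrt(34 - 18)
ET0 = 0.0023 * 15.6 * 43.8 * 4.000000

6.2862 mm/day


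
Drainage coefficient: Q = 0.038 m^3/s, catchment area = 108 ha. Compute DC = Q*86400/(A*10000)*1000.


DC = Q * 86400 / (A * 10000) * 1000
DC = 0.038 * 86400 / (108 * 10000) * 1000
DC = 3283200.0000 / 1080000

3.0400 mm/day


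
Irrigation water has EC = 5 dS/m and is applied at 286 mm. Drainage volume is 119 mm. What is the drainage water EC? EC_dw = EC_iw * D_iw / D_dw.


EC_dw = EC_iw * D_iw / D_dw
EC_dw = 5 * 286 / 119
EC_dw = 1430 / 119

12.0168 dS/m


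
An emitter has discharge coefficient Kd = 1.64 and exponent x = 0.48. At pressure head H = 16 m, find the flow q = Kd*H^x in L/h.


q = Kd * H^x = 1.64 * 16^0.48 = 1.64 * 3.784231

6.2061 L/h


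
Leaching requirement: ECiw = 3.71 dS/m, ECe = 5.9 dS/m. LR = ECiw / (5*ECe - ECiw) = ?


LR = ECiw / (5*ECe - ECiw)
LR = 3.71 / (5*5.9 - 3.71)
LR = 3.71 / 25.7900

0.1439


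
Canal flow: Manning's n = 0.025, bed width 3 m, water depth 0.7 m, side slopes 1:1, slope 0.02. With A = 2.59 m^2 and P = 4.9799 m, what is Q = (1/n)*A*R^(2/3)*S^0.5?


R = A/P = 2.59/4.9799 = 0.520091
Q = (1/0.025) * 2.59 * 0.520091^(2/3) * 0.02^0.5

9.4753 m^3/s


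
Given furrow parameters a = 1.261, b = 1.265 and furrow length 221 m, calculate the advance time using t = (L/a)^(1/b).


t = (L/a)^(1/b)
t = (221/1.261)^(1/1.265)
t = 175.257732^(1/1.265)

59.3824 min


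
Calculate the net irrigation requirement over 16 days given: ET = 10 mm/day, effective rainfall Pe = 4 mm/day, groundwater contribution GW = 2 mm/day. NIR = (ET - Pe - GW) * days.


Daily deficit = ET - Pe - GW = 10 - 4 - 2 = 4 mm/day
NIR = 4 * 16 = 64 mm

64.0000 mm


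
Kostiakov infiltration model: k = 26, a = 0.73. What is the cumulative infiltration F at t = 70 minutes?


F = k * t^a = 26 * 70^0.73
F = 26 * 22.229084

577.9562 mm


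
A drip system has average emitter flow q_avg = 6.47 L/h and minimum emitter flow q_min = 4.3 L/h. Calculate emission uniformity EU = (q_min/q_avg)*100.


EU = (q_min/q_avg)*100 = (4.3/6.47)*100 = 66.4606%

66.4606 %


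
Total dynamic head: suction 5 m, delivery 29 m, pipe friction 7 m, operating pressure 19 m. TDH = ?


TDH = Hs + Hd + hf + Hp = 5 + 29 + 7 + 19 = 60

60 m


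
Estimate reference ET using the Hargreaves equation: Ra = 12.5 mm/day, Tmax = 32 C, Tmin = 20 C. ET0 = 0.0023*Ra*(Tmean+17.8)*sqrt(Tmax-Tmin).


Tmean = (Tmax + Tmin)/2 = (32 + 20)/2 = 26.0
ET0 = 0.0023 * 12.5 * (26.0 + 17.8) * sqrt(32 - 20)
ET0 = 0.0023 * 12.5 * 43.8 * 3.464102

4.3622 mm/day


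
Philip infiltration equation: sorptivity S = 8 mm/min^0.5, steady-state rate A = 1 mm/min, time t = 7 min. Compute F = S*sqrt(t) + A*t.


F = S*sqrt(t) + A*t
F = 8*sqrt(7) + 1*7
F = 8*2.645751 + 7

28.1660 mm


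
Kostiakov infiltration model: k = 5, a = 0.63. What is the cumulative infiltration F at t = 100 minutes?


F = k * t^a = 5 * 100^0.63
F = 5 * 18.197009

90.9850 mm


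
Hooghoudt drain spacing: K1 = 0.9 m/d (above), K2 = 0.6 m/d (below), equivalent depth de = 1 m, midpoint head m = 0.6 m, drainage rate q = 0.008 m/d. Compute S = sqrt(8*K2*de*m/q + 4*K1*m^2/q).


S^2 = 8*K2*de*m/q + 4*K1*m^2/q
S^2 = 8*0.6*1*0.6/0.008 + 4*0.9*0.6^2/0.008
S = sqrt(522.0000)

22.8473 m


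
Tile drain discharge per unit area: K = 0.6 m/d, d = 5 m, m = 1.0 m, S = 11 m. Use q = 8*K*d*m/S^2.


q = 8*K*d*m/S^2
q = 8*0.6*5*1.0/11^2
q = 24.0000 / 121

0.1983 m/d


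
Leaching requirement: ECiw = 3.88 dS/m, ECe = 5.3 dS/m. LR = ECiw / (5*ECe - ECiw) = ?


LR = ECiw / (5*ECe - ECiw)
LR = 3.88 / (5*5.3 - 3.88)
LR = 3.88 / 22.6200

0.1715


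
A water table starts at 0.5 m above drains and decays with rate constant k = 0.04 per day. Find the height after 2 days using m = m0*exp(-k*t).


m = m0 * exp(-k*t)
m = 0.5 * exp(-0.04 * 2)
m = 0.5 * exp(-0.0800)

0.4616 m


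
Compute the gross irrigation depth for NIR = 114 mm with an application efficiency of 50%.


Ea = 50% = 0.5
GID = NIR / Ea = 114 / 0.5 = 228.0000 mm

228.0000 mm


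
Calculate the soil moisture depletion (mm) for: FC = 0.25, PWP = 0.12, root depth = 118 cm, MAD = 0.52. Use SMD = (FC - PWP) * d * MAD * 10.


SMD = (FC - PWP) * d * MAD * 10
SMD = (0.25 - 0.12) * 118 * 0.52 * 10
SMD = 0.1300 * 118 * 0.52 * 10

79.7680 mm


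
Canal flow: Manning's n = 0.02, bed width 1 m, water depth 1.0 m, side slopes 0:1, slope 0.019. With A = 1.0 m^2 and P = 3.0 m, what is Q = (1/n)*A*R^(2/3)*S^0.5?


R = A/P = 1.0/3.0 = 0.333333
Q = (1/0.02) * 1.0 * 0.333333^(2/3) * 0.019^0.5

3.3133 m^3/s


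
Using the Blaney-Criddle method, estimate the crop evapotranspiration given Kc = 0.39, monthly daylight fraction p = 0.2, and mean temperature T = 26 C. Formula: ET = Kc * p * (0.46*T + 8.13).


ET = Kc * p * (0.46*T + 8.13)
ET = 0.39 * 0.2 * (0.46*26 + 8.13)
ET = 0.39 * 0.2 * 20.0900

1.5670 mm/day


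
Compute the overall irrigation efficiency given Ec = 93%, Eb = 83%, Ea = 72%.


Ec = 0.93, Eb = 0.83, Ea = 0.72
E = 0.93 * 0.83 * 0.72 * 100 = 55.5768%

55.5768 %


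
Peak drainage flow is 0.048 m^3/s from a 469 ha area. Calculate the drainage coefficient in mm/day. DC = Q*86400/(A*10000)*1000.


DC = Q * 86400 / (A * 10000) * 1000
DC = 0.048 * 86400 / (469 * 10000) * 1000
DC = 4147200.0000 / 4690000

0.8843 mm/day


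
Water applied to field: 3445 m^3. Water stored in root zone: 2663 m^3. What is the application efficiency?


Ea = V_root / V_field * 100 = 2663 / 3445 * 100 = 77.3004%

77.3004 %


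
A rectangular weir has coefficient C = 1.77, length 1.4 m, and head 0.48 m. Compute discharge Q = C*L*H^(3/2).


Q = C * L * H^(3/2) = 1.77 * 1.4 * 0.48^1.5 = 1.77 * 1.4 * 0.332554

0.8241 m^3/s


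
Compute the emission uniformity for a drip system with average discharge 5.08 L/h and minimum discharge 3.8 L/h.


EU = (q_min/q_avg)*100 = (3.8/5.08)*100 = 74.8031%

74.8031 %


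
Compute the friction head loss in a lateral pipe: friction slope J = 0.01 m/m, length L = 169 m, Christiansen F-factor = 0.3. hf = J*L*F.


hf = J * L * F = 0.01 * 169 * 0.3 = 0.5070 m

0.5070 m


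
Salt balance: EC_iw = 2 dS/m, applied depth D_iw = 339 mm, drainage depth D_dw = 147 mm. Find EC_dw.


EC_dw = EC_iw * D_iw / D_dw
EC_dw = 2 * 339 / 147
EC_dw = 678 / 147

4.6122 dS/m


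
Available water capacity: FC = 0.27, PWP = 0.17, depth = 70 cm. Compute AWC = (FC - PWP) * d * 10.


AWC = (FC - PWP) * d * 10
AWC = (0.27 - 0.17) * 70 * 10
AWC = 0.1000 * 70 * 10

70.0000 mm


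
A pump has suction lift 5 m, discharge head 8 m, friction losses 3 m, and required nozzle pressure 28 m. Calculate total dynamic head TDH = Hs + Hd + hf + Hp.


TDH = Hs + Hd + hf + Hp = 5 + 8 + 3 + 28 = 44

44 m


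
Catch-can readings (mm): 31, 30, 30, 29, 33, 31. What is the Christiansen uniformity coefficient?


mean = 30.666667 mm
MAD = 1.000000 mm
CU = (1 - 1.000000/30.666667)*100

96.7391 %


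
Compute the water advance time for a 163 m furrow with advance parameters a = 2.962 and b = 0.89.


t = (L/a)^(1/b)
t = (163/2.962)^(1/0.89)
t = 55.030385^(1/0.89)

90.3095 min


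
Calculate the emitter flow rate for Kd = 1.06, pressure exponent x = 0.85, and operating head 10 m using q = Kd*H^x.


q = Kd * H^x = 1.06 * 10^0.85 = 1.06 * 7.079458

7.5042 L/h


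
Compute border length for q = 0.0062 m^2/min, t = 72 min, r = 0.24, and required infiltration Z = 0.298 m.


L = q*t/((1+r)*Z)
L = 0.0062*72/((1+0.24)*0.298)
L = 0.4464/0.36952

1.2081 m


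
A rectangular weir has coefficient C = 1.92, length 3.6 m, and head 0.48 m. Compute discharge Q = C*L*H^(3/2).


Q = C * L * H^(3/2) = 1.92 * 3.6 * 0.48^1.5 = 1.92 * 3.6 * 0.332554

2.2986 m^3/s


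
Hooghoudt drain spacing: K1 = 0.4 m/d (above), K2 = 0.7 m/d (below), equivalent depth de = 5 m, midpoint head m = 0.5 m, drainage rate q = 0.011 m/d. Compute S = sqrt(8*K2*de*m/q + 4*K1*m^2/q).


S^2 = 8*K2*de*m/q + 4*K1*m^2/q
S^2 = 8*0.7*5*0.5/0.011 + 4*0.4*0.5^2/0.011
S = sqrt(1309.0909)

36.1814 m


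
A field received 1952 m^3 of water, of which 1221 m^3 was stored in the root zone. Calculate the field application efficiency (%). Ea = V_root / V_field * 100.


Ea = V_root / V_field * 100 = 1221 / 1952 * 100 = 62.5512%

62.5512 %


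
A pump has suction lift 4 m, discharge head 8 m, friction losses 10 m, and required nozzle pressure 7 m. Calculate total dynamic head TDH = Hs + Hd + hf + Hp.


TDH = Hs + Hd + hf + Hp = 4 + 8 + 10 + 7 = 29

29 m


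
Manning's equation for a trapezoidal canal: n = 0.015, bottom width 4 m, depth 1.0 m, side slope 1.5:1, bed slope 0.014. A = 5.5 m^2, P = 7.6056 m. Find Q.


R = A/P = 5.5/7.6056 = 0.723151
Q = (1/0.015) * 5.5 * 0.723151^(2/3) * 0.014^0.5

34.9533 m^3/s


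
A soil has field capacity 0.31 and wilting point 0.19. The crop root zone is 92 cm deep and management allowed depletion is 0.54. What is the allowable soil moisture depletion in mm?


SMD = (FC - PWP) * d * MAD * 10
SMD = (0.31 - 0.19) * 92 * 0.54 * 10
SMD = 0.1200 * 92 * 0.54 * 10

59.6160 mm


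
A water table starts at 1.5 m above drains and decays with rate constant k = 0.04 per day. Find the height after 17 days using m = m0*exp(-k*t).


m = m0 * exp(-k*t)
m = 1.5 * exp(-0.04 * 17)
m = 1.5 * exp(-0.6800)

0.7599 m


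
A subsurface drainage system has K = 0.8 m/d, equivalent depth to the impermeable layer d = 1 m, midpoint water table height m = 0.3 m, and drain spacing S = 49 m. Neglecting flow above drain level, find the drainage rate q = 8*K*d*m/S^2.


q = 8*K*d*m/S^2
q = 8*0.8*1*0.3/49^2
q = 1.9200 / 2401

7.9967e-04 m/d


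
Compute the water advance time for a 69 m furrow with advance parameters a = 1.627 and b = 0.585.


t = (L/a)^(1/b)
t = (69/1.627)^(1/0.585)
t = 42.409342^(1/0.585)

605.3207 min


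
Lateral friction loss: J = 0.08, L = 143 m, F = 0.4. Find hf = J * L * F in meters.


hf = J * L * F = 0.08 * 143 * 0.4 = 4.5760 m

4.5760 m


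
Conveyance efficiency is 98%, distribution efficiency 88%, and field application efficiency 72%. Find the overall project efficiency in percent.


Ec = 0.98, Eb = 0.88, Ea = 0.72
E = 0.98 * 0.88 * 0.72 * 100 = 62.0928%

62.0928 %


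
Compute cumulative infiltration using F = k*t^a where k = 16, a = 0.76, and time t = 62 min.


F = k * t^a = 16 * 62^0.76
F = 16 * 23.025957

368.4153 mm


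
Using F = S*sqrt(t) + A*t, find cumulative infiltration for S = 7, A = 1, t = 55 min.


F = S*sqrt(t) + A*t
F = 7*sqrt(55) + 1*55
F = 7*7.416198 + 55

106.9134 mm


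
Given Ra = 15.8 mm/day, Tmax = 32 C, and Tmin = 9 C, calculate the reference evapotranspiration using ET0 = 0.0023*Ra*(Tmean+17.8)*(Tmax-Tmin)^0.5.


Tmean = (Tmax + Tmin)/2 = (32 + 9)/2 = 20.5
ET0 = 0.0023 * 15.8 * (20.5 + 17.8) * sqrt(32 - 9)
ET0 = 0.0023 * 15.8 * 38.3 * 4.795832

6.6749 mm/day


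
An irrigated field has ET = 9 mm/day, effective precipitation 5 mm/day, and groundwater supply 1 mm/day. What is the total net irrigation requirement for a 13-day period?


Daily deficit = ET - Pe - GW = 9 - 5 - 1 = 3 mm/day
NIR = 3 * 13 = 39 mm

39.0000 mm


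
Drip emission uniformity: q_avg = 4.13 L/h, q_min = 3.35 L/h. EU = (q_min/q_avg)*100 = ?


EU = (q_min/q_avg)*100 = (3.35/4.13)*100 = 81.1138%

81.1138 %


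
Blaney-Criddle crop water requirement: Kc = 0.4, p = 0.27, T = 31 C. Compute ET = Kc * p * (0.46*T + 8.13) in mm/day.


ET = Kc * p * (0.46*T + 8.13)
ET = 0.4 * 0.27 * (0.46*31 + 8.13)
ET = 0.4 * 0.27 * 22.3900

2.4181 mm/day


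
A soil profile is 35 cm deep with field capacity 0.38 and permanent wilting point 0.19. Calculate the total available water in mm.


AWC = (FC - PWP) * d * 10
AWC = (0.38 - 0.19) * 35 * 10
AWC = 0.1900 * 35 * 10

66.5000 mm


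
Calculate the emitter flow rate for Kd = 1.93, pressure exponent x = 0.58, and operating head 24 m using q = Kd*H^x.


q = Kd * H^x = 1.93 * 24^0.58 = 1.93 * 6.317169

12.1921 L/h


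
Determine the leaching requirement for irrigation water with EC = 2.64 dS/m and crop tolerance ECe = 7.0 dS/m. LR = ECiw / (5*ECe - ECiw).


LR = ECiw / (5*ECe - ECiw)
LR = 2.64 / (5*7.0 - 2.64)
LR = 2.64 / 32.3600

0.0816


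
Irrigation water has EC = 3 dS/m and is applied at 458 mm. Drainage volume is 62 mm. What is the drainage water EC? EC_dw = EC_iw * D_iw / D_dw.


EC_dw = EC_iw * D_iw / D_dw
EC_dw = 3 * 458 / 62
EC_dw = 1374 / 62

22.1613 dS/m


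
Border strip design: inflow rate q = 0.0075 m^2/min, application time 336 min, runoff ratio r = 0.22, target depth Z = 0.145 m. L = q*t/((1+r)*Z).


L = q*t/((1+r)*Z)
L = 0.0075*336/((1+0.22)*0.145)
L = 2.52/0.1769

14.2453 m


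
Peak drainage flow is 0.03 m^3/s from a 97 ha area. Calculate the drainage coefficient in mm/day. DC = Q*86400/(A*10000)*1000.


DC = Q * 86400 / (A * 10000) * 1000
DC = 0.03 * 86400 / (97 * 10000) * 1000
DC = 2592000.0000 / 970000

2.6722 mm/day


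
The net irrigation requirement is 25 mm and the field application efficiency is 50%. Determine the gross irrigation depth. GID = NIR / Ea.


Ea = 50% = 0.5
GID = NIR / Ea = 25 / 0.5 = 50.0000 mm

50.0000 mm


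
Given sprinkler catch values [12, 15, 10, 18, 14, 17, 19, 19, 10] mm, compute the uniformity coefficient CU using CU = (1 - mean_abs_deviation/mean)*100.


mean = 14.888889 mm
MAD = 3.012346 mm
CU = (1 - 3.012346/14.888889)*100

79.7678 %


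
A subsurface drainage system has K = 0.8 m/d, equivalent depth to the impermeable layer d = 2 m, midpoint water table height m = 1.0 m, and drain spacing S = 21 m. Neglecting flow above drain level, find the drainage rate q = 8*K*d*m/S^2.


q = 8*K*d*m/S^2
q = 8*0.8*2*1.0/21^2
q = 12.8000 / 441

0.0290 m/d


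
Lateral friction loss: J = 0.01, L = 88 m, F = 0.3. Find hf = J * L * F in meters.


hf = J * L * F = 0.01 * 88 * 0.3 = 0.2640 m

0.2640 m


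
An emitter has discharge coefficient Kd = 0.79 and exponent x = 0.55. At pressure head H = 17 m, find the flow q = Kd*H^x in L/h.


q = Kd * H^x = 0.79 * 17^0.55 = 0.79 * 4.750583

3.7530 L/h


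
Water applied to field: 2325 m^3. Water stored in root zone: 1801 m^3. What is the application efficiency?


Ea = V_root / V_field * 100 = 1801 / 2325 * 100 = 77.4624%

77.4624 %


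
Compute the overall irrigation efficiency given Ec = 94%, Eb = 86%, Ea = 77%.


Ec = 0.94, Eb = 0.86, Ea = 0.77
E = 0.94 * 0.86 * 0.77 * 100 = 62.2468%

62.2468 %


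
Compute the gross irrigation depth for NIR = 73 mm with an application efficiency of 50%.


Ea = 50% = 0.5
GID = NIR / Ea = 73 / 0.5 = 146.0000 mm

146.0000 mm


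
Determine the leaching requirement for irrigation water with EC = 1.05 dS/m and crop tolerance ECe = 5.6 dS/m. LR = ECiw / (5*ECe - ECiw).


LR = ECiw / (5*ECe - ECiw)
LR = 1.05 / (5*5.6 - 1.05)
LR = 1.05 / 26.9500

0.0390


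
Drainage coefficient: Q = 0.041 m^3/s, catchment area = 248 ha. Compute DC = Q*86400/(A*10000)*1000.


DC = Q * 86400 / (A * 10000) * 1000
DC = 0.041 * 86400 / (248 * 10000) * 1000
DC = 3542400.0000 / 2480000

1.4284 mm/day


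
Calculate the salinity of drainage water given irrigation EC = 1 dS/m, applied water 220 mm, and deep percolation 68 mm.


EC_dw = EC_iw * D_iw / D_dw
EC_dw = 1 * 220 / 68
EC_dw = 220 / 68

3.2353 dS/m


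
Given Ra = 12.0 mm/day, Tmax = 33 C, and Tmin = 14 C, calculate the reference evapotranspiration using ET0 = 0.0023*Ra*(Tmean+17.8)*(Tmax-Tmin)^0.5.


Tmean = (Tmax + Tmin)/2 = (33 + 14)/2 = 23.5
ET0 = 0.0023 * 12.0 * (23.5 + 17.8) * sqrt(33 - 14)
ET0 = 0.0023 * 12.0 * 41.3 * 4.358899

4.9686 mm/day


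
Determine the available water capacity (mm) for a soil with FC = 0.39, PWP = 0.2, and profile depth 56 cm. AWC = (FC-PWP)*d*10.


AWC = (FC - PWP) * d * 10
AWC = (0.39 - 0.2) * 56 * 10
AWC = 0.1900 * 56 * 10

106.4000 mm


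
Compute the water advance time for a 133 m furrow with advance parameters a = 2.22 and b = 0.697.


t = (L/a)^(1/b)
t = (133/2.22)^(1/0.697)
t = 59.909910^(1/0.697)

354.9877 min


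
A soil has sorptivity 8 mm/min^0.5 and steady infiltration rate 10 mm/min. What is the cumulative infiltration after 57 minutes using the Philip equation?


F = S*sqrt(t) + A*t
F = 8*sqrt(57) + 10*57
F = 8*7.549834 + 570

630.3987 mm


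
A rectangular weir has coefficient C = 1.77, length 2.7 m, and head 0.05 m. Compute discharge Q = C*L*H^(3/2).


Q = C * L * H^(3/2) = 1.77 * 2.7 * 0.05^1.5 = 1.77 * 2.7 * 0.011180

0.0534 m^3/s


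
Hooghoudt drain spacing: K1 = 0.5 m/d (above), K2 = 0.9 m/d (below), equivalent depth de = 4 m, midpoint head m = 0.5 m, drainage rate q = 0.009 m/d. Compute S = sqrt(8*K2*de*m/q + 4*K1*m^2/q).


S^2 = 8*K2*de*m/q + 4*K1*m^2/q
S^2 = 8*0.9*4*0.5/0.009 + 4*0.5*0.5^2/0.009
S = sqrt(1655.5556)

40.6885 m


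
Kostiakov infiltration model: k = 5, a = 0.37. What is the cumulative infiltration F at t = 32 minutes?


F = k * t^a = 5 * 32^0.37
F = 5 * 3.605002

18.0250 mm


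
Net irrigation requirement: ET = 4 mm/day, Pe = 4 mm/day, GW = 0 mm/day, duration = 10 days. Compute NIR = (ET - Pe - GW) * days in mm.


Daily deficit = ET - Pe - GW = 4 - 4 - 0 = 0 mm/day
NIR = 0 * 10 = 0 mm

0 mm


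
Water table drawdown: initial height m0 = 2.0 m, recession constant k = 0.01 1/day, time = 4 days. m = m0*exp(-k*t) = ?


m = m0 * exp(-k*t)
m = 2.0 * exp(-0.01 * 4)
m = 2.0 * exp(-0.0400)

1.9216 m


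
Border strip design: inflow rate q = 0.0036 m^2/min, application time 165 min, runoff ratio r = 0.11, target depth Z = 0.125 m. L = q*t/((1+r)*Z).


L = q*t/((1+r)*Z)
L = 0.0036*165/((1+0.11)*0.125)
L = 0.594/0.13875

4.2811 m


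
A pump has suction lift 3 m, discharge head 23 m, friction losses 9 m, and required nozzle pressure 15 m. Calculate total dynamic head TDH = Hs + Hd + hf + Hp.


TDH = Hs + Hd + hf + Hp = 3 + 23 + 9 + 15 = 50

50 m


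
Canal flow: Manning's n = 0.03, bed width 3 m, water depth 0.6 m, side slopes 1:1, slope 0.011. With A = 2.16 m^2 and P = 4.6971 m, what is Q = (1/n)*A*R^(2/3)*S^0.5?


R = A/P = 2.16/4.6971 = 0.459858
Q = (1/0.03) * 2.16 * 0.459858^(2/3) * 0.011^0.5

4.4990 m^3/s


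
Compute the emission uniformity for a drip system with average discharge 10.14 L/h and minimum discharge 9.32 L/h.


EU = (q_min/q_avg)*100 = (9.32/10.14)*100 = 91.9132%

91.9132 %


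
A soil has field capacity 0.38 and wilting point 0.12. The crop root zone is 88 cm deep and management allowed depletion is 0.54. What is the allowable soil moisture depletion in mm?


SMD = (FC - PWP) * d * MAD * 10
SMD = (0.38 - 0.12) * 88 * 0.54 * 10
SMD = 0.2600 * 88 * 0.54 * 10

123.5520 mm


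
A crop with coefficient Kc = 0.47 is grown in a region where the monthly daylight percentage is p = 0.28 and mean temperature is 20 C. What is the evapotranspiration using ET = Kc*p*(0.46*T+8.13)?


ET = Kc * p * (0.46*T + 8.13)
ET = 0.47 * 0.28 * (0.46*20 + 8.13)
ET = 0.47 * 0.28 * 17.3300

2.2806 mm/day


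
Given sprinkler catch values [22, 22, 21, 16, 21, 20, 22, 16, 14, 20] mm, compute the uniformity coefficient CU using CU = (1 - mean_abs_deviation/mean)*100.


mean = 19.400000 mm
MAD = 2.440000 mm
CU = (1 - 2.440000/19.400000)*100

87.4227 %


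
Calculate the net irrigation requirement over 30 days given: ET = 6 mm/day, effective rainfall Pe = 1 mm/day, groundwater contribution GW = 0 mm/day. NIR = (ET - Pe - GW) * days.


Daily deficit = ET - Pe - GW = 6 - 1 - 0 = 5 mm/day
NIR = 5 * 30 = 150 mm

150.0000 mm


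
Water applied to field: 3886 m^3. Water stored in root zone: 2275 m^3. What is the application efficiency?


Ea = V_root / V_field * 100 = 2275 / 3886 * 100 = 58.5435%

58.5435 %


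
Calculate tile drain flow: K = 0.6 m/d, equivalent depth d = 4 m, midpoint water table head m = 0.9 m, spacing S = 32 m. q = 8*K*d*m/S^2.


q = 8*K*d*m/S^2
q = 8*0.6*4*0.9/32^2
q = 17.2800 / 1024

0.0169 m/d


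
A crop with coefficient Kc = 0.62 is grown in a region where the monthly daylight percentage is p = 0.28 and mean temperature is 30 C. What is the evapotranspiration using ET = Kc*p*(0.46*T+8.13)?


ET = Kc * p * (0.46*T + 8.13)
ET = 0.62 * 0.28 * (0.46*30 + 8.13)
ET = 0.62 * 0.28 * 21.9300

3.8070 mm/day


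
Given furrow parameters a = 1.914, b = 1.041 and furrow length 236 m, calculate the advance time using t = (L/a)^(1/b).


t = (L/a)^(1/b)
t = (236/1.914)^(1/1.041)
t = 123.301985^(1/1.041)

102.0039 min


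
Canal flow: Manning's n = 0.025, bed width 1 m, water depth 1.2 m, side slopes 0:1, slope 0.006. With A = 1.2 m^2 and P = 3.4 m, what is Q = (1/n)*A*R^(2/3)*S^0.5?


R = A/P = 1.2/3.4 = 0.352941
Q = (1/0.025) * 1.2 * 0.352941^(2/3) * 0.006^0.5

1.8569 m^3/s


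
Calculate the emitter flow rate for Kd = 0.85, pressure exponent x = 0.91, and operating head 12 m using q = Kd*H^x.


q = Kd * H^x = 0.85 * 12^0.91 = 0.85 * 9.595220

8.1559 L/h


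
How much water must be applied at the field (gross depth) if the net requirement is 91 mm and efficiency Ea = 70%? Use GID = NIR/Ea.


Ea = 70% = 0.7
GID = NIR / Ea = 91 / 0.7 = 130.0000 mm

130.0000 mm


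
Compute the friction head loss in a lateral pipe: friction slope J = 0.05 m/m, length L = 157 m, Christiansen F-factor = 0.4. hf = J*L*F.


hf = J * L * F = 0.05 * 157 * 0.4 = 3.1400 m

3.1400 m


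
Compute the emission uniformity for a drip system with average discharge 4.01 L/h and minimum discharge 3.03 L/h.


EU = (q_min/q_avg)*100 = (3.03/4.01)*100 = 75.5611%

75.5611 %


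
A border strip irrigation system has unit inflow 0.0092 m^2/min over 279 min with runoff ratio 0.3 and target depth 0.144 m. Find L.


L = q*t/((1+r)*Z)
L = 0.0092*279/((1+0.3)*0.144)
L = 2.5668/0.1872

13.7115 m


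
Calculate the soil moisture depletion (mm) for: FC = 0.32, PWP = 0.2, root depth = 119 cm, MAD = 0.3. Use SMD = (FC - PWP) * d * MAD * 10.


SMD = (FC - PWP) * d * MAD * 10
SMD = (0.32 - 0.2) * 119 * 0.3 * 10
SMD = 0.1200 * 119 * 0.3 * 10

42.8400 mm


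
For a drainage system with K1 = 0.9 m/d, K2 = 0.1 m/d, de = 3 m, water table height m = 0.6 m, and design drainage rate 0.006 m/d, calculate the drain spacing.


S^2 = 8*K2*de*m/q + 4*K1*m^2/q
S^2 = 8*0.1*3*0.6/0.006 + 4*0.9*0.6^2/0.006
S = sqrt(456.0000)

21.3542 m


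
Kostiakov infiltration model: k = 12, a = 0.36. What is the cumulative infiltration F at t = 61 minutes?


F = k * t^a = 12 * 61^0.36
F = 12 * 4.392571

52.7109 mm


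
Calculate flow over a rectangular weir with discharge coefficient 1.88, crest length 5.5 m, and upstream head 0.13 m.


Q = C * L * H^(3/2) = 1.88 * 5.5 * 0.13^1.5 = 1.88 * 5.5 * 0.046872

0.4847 m^3/s


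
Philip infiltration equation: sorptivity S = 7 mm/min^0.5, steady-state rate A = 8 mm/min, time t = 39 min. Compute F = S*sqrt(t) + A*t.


F = S*sqrt(t) + A*t
F = 7*sqrt(39) + 8*39
F = 7*6.244998 + 312

355.7150 mm


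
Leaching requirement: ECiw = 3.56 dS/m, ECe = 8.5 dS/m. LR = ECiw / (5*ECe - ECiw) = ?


LR = ECiw / (5*ECe - ECiw)
LR = 3.56 / (5*8.5 - 3.56)
LR = 3.56 / 38.9400

0.0914


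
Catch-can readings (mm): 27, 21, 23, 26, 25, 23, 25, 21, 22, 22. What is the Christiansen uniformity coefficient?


mean = 23.500000 mm
MAD = 1.800000 mm
CU = (1 - 1.800000/23.500000)*100

92.3404 %


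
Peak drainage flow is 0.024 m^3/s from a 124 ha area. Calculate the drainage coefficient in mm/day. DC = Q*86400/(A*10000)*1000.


DC = Q * 86400 / (A * 10000) * 1000
DC = 0.024 * 86400 / (124 * 10000) * 1000
DC = 2073600.0000 / 1240000

1.6723 mm/day


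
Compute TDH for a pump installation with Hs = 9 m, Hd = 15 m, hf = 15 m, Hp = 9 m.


TDH = Hs + Hd + hf + Hp = 9 + 15 + 15 + 9 = 48

48 m


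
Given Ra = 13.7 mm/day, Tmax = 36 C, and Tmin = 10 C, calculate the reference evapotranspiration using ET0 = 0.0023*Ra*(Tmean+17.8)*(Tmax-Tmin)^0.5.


Tmean = (Tmax + Tmin)/2 = (36 + 10)/2 = 23.0
ET0 = 0.0023 * 13.7 * (23.0 + 17.8) * sqrt(36 - 10)
ET0 = 0.0023 * 13.7 * 40.8 * 5.099020

6.5553 mm/day


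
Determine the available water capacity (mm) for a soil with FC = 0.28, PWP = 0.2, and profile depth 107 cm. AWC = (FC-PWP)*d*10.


AWC = (FC - PWP) * d * 10
AWC = (0.28 - 0.2) * 107 * 10
AWC = 0.0800 * 107 * 10

85.6000 mm


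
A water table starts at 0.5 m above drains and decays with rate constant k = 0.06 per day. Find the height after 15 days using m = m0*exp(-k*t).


m = m0 * exp(-k*t)
m = 0.5 * exp(-0.06 * 15)
m = 0.5 * exp(-0.9000)

0.2033 m


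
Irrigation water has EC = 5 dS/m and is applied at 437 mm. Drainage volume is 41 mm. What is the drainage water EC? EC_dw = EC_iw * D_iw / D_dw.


EC_dw = EC_iw * D_iw / D_dw
EC_dw = 5 * 437 / 41
EC_dw = 2185 / 41

53.2927 dS/m


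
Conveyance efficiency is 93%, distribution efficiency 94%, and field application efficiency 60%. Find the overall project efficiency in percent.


Ec = 0.93, Eb = 0.94, Ea = 0.6
E = 0.93 * 0.94 * 0.6 * 100 = 52.4520%

52.4520 %


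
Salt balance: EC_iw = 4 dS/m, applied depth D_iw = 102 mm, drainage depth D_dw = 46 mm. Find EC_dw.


EC_dw = EC_iw * D_iw / D_dw
EC_dw = 4 * 102 / 46
EC_dw = 408 / 46

8.8696 dS/m


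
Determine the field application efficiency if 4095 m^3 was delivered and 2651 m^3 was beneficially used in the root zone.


Ea = V_root / V_field * 100 = 2651 / 4095 * 100 = 64.7375%

64.7375 %


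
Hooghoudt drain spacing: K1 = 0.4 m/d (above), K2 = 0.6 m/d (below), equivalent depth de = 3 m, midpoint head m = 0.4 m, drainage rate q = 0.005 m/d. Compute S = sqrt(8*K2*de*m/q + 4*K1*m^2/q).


S^2 = 8*K2*de*m/q + 4*K1*m^2/q
S^2 = 8*0.6*3*0.4/0.005 + 4*0.4*0.4^2/0.005
S = sqrt(1203.2000)

34.6872 m


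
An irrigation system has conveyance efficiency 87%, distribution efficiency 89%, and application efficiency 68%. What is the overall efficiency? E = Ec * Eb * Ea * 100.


Ec = 0.87, Eb = 0.89, Ea = 0.68
E = 0.87 * 0.89 * 0.68 * 100 = 52.6524%

52.6524 %


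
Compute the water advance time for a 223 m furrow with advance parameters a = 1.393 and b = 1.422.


t = (L/a)^(1/b)
t = (223/1.393)^(1/1.422)
t = 160.086145^(1/1.422)

35.4959 min


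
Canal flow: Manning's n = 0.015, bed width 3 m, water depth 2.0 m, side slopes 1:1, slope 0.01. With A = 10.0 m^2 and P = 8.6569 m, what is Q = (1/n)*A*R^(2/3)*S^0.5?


R = A/P = 10.0/8.6569 = 1.155148
Q = (1/0.015) * 10.0 * 1.155148^(2/3) * 0.01^0.5

73.3951 m^3/s


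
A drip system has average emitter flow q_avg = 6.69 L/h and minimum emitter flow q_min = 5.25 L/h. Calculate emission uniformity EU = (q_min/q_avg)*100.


EU = (q_min/q_avg)*100 = (5.25/6.69)*100 = 78.4753%

78.4753 %


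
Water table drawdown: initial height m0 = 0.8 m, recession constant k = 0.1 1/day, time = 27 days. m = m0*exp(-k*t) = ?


m = m0 * exp(-k*t)
m = 0.8 * exp(-0.1 * 27)
m = 0.8 * exp(-2.7000)

0.0538 m


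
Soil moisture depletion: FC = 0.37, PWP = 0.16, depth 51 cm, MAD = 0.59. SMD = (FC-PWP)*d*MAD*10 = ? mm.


SMD = (FC - PWP) * d * MAD * 10
SMD = (0.37 - 0.16) * 51 * 0.59 * 10
SMD = 0.2100 * 51 * 0.59 * 10

63.1890 mm


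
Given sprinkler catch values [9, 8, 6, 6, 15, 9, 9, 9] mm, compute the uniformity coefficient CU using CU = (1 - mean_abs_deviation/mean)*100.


mean = 8.875000 mm
MAD = 1.656250 mm
CU = (1 - 1.656250/8.875000)*100

81.3380 %


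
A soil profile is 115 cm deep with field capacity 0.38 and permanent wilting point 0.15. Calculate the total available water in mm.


AWC = (FC - PWP) * d * 10
AWC = (0.38 - 0.15) * 115 * 10
AWC = 0.2300 * 115 * 10

264.5000 mm


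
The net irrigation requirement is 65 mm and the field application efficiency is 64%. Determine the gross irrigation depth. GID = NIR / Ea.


Ea = 64% = 0.64
GID = NIR / Ea = 65 / 0.64 = 101.5625 mm

101.5625 mm


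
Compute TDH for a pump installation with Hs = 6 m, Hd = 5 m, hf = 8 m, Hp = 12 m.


TDH = Hs + Hd + hf + Hp = 6 + 5 + 8 + 12 = 31

31 m


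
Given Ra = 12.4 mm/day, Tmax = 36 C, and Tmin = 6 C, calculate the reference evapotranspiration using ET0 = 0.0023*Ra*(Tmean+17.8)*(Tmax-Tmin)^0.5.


Tmean = (Tmax + Tmin)/2 = (36 + 6)/2 = 21.0
ET0 = 0.0023 * 12.4 * (21.0 + 17.8) * sqrt(36 - 6)
ET0 = 0.0023 * 12.4 * 38.8 * 5.477226

6.0610 mm/day


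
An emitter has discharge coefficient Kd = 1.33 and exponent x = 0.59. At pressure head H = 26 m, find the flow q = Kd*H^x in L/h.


q = Kd * H^x = 1.33 * 26^0.59 = 1.33 * 6.836507

9.0926 L/h


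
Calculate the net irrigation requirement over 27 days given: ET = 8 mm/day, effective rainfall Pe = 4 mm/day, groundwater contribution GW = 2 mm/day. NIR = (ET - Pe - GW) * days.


Daily deficit = ET - Pe - GW = 8 - 4 - 2 = 2 mm/day
NIR = 2 * 27 = 54 mm

54.0000 mm


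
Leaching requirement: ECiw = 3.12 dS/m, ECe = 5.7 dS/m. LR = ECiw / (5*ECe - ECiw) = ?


LR = ECiw / (5*ECe - ECiw)
LR = 3.12 / (5*5.7 - 3.12)
LR = 3.12 / 25.3800

0.1229


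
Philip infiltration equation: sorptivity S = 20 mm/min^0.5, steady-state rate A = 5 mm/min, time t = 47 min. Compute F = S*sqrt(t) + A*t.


F = S*sqrt(t) + A*t
F = 20*sqrt(47) + 5*47
F = 20*6.855655 + 235

372.1131 mm


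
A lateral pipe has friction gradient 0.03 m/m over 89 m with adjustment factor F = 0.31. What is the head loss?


hf = J * L * F = 0.03 * 89 * 0.31 = 0.8277 m

0.8277 m


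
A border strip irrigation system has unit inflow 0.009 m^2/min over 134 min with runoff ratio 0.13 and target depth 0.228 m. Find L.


L = q*t/((1+r)*Z)
L = 0.009*134/((1+0.13)*0.228)
L = 1.206/0.25764

4.6810 m


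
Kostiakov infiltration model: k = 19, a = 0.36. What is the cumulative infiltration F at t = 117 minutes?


F = k * t^a = 19 * 117^0.36
F = 19 * 5.553246

105.5117 mm
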